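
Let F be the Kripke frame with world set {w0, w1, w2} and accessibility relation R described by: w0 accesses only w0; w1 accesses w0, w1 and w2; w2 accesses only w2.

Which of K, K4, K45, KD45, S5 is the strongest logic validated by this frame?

Transitive (axiom 4): yes — every two-step R-path is closed by a direct edge.
Euclidean (axiom 5): no — w1 R w0 and w1 R w2, but not w0 R w2.
Serial (axiom D): yes — every world has a successor (e.g. w0 R w0).
Reflexive (axiom T): yes — every world is R-related to itself.
So F validates K, K4; K45 would additionally require R to be Euclidean. The strongest is K4.

K4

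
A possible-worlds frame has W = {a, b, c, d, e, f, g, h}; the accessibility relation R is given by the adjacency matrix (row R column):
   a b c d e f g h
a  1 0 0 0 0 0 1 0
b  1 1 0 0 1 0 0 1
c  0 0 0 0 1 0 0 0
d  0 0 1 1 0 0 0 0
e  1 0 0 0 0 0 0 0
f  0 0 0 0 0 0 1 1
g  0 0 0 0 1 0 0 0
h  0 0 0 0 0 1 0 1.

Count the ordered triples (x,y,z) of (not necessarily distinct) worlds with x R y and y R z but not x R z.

10

Enumerating: (a,g,e), (b,a,g), (b,h,f), (c,e,a), (d,c,e), (e,a,g), (f,g,e), (f,h,f), (g,e,a), (h,f,g).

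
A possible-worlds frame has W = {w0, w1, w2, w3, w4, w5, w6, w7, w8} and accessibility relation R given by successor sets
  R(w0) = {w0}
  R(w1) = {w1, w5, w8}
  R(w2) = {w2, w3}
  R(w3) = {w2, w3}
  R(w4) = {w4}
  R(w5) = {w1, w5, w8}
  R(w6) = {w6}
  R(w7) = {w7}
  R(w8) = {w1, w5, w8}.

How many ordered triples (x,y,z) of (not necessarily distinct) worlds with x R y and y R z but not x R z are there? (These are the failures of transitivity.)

0

R is transitive; there are no such tuples.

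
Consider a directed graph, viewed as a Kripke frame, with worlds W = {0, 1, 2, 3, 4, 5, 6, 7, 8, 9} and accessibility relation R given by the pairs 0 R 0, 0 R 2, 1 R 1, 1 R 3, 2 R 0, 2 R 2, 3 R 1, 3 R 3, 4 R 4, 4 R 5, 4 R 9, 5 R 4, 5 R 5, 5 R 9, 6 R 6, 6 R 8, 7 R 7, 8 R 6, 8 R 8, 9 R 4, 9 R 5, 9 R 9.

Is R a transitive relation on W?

Transitive: yes — every two-step R-path is closed by a direct edge.

Yes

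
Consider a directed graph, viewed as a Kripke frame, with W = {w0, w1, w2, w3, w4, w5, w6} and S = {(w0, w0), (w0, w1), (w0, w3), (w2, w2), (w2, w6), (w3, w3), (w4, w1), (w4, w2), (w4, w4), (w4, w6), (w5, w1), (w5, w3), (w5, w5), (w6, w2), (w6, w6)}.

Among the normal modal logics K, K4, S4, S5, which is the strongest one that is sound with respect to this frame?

Transitive (axiom 4): yes — every two-step S-path is closed by a direct edge.
Reflexive (axiom T): no — w1 is not related to itself.
Euclidean (axiom 5): no — w0 S w1 and w0 S w3, but not w1 S w3.
So F validates K, K4; S4 would additionally require S to be reflexive. The strongest is K4.

K4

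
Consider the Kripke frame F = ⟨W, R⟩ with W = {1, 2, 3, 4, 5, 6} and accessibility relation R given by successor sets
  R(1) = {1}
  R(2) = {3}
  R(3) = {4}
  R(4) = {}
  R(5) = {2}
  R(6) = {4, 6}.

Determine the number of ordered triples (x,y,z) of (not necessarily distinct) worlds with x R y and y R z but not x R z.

Enumerating: (2,3,4), (5,2,3).

2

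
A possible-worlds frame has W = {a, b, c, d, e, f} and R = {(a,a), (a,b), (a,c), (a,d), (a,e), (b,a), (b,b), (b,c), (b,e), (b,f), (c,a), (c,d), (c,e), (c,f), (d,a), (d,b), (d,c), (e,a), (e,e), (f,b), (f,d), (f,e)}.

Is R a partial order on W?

Reflexive: no — c is not related to itself.
Transitive: no — a R b and b R f, but not a R f.
Antisymmetric: no — a R b and b R a with a ≠ b.
So R is not a partial order.

No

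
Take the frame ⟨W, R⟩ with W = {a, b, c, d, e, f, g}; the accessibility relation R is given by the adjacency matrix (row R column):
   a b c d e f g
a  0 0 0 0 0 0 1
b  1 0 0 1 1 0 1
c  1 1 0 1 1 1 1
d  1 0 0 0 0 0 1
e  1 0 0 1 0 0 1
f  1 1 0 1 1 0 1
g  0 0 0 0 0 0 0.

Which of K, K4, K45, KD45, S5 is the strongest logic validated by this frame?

Transitive (axiom 4): yes — every two-step R-path is closed by a direct edge.
Euclidean (axiom 5): no — b R a and b R d, but not a R d.
Serial (axiom D): no — g has no R-successor.
Reflexive (axiom T): no — a is not related to itself.
So F validates K, K4; K45 would additionally require R to be Euclidean. The strongest is K4.

K4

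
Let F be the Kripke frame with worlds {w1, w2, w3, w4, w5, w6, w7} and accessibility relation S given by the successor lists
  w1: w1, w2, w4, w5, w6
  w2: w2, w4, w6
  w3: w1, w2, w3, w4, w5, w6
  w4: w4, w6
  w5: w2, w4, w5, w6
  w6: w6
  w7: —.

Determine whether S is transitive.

Yes

Transitive: yes — every two-step S-path is closed by a direct edge.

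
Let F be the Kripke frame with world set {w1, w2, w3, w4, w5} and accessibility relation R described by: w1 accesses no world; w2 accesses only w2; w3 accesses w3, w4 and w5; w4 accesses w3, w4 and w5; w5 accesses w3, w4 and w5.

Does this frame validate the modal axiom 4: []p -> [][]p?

Yes

By correspondence theory, 4 is valid on a frame iff R is transitive.
Transitive: yes — every two-step R-path is closed by a direct edge.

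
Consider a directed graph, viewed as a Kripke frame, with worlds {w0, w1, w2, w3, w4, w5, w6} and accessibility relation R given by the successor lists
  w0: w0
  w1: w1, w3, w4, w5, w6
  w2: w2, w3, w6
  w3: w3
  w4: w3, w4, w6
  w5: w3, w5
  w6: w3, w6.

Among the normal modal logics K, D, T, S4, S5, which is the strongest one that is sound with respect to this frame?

S4

Serial (axiom D): yes — every world has a successor (e.g. w0 R w0).
Reflexive (axiom T): yes — every world is R-related to itself.
Transitive (axiom 4): yes — every two-step R-path is closed by a direct edge.
Euclidean (axiom 5): no — w1 R w3 and w1 R w4, but not w3 R w4.
So F validates K, D, T, S4; S5 would additionally require R to be Euclidean. The strongest is S4.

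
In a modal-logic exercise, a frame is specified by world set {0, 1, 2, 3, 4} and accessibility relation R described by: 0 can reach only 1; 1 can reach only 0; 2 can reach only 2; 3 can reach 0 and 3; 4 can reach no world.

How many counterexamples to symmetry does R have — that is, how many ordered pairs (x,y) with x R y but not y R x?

1

Enumerating: (3,0).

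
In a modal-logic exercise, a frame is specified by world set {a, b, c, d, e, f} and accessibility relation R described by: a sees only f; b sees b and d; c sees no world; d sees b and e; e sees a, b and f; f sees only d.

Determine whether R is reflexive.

Reflexive: no — a is not related to itself.

No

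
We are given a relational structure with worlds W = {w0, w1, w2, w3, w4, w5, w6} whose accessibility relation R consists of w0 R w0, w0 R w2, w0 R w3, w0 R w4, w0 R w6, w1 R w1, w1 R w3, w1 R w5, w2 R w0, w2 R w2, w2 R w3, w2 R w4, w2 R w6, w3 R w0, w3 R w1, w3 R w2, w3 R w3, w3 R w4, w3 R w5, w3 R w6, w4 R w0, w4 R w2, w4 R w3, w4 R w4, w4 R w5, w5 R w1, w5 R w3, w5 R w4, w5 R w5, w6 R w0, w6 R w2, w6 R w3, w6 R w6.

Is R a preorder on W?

No

Reflexive: yes — every world is R-related to itself.
Transitive: no — w0 R w3 and w3 R w1, but not w0 R w1.
So R is not a preorder.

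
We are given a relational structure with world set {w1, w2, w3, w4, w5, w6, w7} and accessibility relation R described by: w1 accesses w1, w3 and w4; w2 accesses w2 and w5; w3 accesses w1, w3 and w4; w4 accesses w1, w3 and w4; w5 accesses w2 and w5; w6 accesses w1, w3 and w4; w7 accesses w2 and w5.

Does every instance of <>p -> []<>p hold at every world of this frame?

The schema 5 characterises exactly the Euclidean frames.
Euclidean: yes — any two successors of a common world are R-related.

Yes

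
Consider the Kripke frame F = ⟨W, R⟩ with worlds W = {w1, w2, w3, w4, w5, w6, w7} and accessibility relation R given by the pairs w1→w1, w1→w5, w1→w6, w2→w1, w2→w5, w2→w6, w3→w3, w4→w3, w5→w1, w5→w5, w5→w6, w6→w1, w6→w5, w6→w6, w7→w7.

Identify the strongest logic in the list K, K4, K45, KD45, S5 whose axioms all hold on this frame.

Transitive (axiom 4): yes — every two-step R-path is closed by a direct edge.
Euclidean (axiom 5): yes — any two successors of a common world are R-related.
Serial (axiom D): yes — every world has a successor (e.g. w1 R w1).
Reflexive (axiom T): no — w2 is not related to itself.
So F validates K, K4, K45, KD45; S5 would additionally require R to be reflexive. The strongest is KD45.

KD45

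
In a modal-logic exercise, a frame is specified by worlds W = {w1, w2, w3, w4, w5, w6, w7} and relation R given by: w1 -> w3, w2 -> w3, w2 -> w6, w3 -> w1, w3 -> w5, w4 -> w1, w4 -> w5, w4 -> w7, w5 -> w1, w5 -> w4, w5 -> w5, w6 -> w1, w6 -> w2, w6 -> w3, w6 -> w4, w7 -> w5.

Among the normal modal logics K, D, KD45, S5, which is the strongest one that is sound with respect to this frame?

Serial (axiom D): yes — every world has a successor (e.g. w1 R w3).
Euclidean (axiom 5): no — w2 R w3 and w2 R w6, but not w3 R w6.
Transitive (axiom 4): no — w1 R w3 and w3 R w5, but not w1 R w5.
Reflexive (axiom T): no — w1 is not related to itself.
So F validates K, D; KD45 would additionally require R to be Euclidean and transitive. The strongest is D.

D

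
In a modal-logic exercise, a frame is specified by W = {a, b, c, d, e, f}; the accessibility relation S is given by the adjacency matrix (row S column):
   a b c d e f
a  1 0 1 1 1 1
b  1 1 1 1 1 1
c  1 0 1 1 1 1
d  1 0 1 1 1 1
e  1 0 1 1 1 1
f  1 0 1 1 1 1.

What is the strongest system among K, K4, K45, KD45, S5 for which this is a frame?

K4

Transitive (axiom 4): yes — every two-step S-path is closed by a direct edge.
Euclidean (axiom 5): no — b S a and b S b, but not a S b.
Serial (axiom D): yes — every world has a successor (e.g. a S a).
Reflexive (axiom T): yes — every world is S-related to itself.
So F validates K, K4; K45 would additionally require S to be Euclidean. The strongest is K4.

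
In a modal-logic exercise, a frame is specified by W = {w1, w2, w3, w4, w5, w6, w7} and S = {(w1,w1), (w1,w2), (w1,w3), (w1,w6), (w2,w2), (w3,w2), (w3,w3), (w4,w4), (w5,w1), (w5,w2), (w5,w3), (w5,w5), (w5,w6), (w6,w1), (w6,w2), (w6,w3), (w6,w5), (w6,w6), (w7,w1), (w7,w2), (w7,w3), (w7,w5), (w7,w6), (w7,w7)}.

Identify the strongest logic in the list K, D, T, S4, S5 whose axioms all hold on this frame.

Serial (axiom D): yes — every world has a successor (e.g. w1 S w1).
Reflexive (axiom T): yes — every world is S-related to itself.
Transitive (axiom 4): no — w1 S w6 and w6 S w5, but not w1 S w5.
Euclidean (axiom 5): no — w1 S w2 and w1 S w3, but not w2 S w3.
So F validates K, D, T; S4 would additionally require S to be transitive. The strongest is T.

T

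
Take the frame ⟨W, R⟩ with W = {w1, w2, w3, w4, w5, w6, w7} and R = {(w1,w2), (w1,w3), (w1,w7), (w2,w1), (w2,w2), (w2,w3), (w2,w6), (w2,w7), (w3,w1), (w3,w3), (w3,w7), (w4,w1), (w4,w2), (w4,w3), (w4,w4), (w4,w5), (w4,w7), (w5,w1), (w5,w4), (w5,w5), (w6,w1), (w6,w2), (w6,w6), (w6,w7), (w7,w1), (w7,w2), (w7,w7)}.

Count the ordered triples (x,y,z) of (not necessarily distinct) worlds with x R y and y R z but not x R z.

Enumerating: (w1,w2,w1), (w1,w2,w6), (w1,w3,w1), (w1,w7,w1), (w3,w1,w2), (w3,w7,w2), (w4,w2,w6), (w5,w1,w2), (w5,w1,w3), (w5,w1,w7), (w5,w4,w2), (w5,w4,w3), (w5,w4,w7), (w6,w1,w3), (w6,w2,w3), (w7,w1,w3), (w7,w2,w3), (w7,w2,w6).

18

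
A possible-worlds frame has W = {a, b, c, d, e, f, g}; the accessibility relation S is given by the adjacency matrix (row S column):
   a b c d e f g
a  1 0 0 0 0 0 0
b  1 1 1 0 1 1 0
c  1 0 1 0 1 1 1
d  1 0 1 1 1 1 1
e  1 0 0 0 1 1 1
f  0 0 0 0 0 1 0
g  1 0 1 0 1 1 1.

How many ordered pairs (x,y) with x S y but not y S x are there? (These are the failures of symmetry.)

Enumerating: (b,a), (b,c), (b,e), (b,f), (c,a), (c,e), (c,f), (d,a), (d,c), (d,e), (d,f), (d,g), (e,a), (e,f), (g,a), (g,f).

16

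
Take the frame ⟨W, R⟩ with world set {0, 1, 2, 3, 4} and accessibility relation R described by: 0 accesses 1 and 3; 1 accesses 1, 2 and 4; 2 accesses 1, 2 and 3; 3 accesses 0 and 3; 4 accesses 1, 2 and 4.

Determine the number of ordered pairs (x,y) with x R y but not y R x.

Enumerating: (0,1), (2,3), (4,2).

3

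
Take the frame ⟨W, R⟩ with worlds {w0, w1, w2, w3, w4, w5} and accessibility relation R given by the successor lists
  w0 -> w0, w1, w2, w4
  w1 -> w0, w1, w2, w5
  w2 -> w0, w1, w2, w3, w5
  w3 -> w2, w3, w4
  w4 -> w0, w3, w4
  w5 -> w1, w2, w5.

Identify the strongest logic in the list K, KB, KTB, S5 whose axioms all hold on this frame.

Symmetric (axiom B): yes — every pair in R has its reverse in R.
Reflexive (axiom T): yes — every world is R-related to itself.
Euclidean (axiom 5): no — w0 R w1 and w0 R w4, but not w1 R w4.
So F validates K, KB, KTB; S5 would additionally require R to be Euclidean. The strongest is KTB.

KTB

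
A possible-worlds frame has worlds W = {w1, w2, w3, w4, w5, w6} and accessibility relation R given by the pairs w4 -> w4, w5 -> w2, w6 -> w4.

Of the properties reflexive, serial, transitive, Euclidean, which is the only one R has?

transitive

Reflexive: no — w1 is not related to itself.
Serial: no — w1 has no R-successor.
Transitive: yes — every two-step R-path is closed by a direct edge.
Euclidean: no — w5 R w2 and w5 R w2, but not w2 R w2.
Only transitive holds.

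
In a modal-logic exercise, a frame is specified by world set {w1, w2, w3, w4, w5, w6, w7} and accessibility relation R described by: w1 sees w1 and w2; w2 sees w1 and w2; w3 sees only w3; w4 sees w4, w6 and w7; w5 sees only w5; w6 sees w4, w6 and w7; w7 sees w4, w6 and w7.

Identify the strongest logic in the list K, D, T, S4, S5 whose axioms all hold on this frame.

Serial (axiom D): yes — every world has a successor (e.g. w1 R w1).
Reflexive (axiom T): yes — every world is R-related to itself.
Transitive (axiom 4): yes — every two-step R-path is closed by a direct edge.
Euclidean (axiom 5): yes — any two successors of a common world are R-related.
So F validates K, D, T, S4, S5. The strongest is S5.

S5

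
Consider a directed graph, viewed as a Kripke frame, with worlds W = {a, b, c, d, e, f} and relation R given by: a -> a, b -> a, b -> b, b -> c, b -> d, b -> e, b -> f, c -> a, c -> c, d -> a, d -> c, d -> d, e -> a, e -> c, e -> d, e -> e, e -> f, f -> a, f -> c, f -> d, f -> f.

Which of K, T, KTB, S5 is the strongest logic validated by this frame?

Reflexive (axiom T): yes — every world is R-related to itself.
Symmetric (axiom B): no — b R a but not a R b.
Euclidean (axiom 5): no — b R a and b R c, but not a R c.
So F validates K, T; KTB would additionally require R to be symmetric. The strongest is T.

T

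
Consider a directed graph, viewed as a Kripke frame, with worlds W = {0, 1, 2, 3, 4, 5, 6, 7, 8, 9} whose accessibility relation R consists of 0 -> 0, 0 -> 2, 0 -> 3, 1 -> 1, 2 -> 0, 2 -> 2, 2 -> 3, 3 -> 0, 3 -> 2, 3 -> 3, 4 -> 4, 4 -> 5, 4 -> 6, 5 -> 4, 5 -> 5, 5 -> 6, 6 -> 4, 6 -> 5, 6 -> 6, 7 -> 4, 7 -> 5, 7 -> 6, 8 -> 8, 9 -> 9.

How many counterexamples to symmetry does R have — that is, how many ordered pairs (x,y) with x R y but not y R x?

3

Enumerating: (7,4), (7,5), (7,6).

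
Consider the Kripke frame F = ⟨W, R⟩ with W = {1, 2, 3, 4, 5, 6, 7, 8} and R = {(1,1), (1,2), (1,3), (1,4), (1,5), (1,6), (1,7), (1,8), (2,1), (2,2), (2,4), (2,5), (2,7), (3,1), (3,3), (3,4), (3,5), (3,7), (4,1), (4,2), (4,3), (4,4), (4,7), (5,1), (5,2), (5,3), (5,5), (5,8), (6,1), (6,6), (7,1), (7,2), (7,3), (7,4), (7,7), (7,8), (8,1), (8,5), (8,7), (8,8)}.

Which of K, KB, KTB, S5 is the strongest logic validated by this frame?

KTB

Symmetric (axiom B): yes — every pair in R has its reverse in R.
Reflexive (axiom T): yes — every world is R-related to itself.
Euclidean (axiom 5): no — 1 R 2 and 1 R 3, but not 2 R 3.
So F validates K, KB, KTB; S5 would additionally require R to be Euclidean. The strongest is KTB.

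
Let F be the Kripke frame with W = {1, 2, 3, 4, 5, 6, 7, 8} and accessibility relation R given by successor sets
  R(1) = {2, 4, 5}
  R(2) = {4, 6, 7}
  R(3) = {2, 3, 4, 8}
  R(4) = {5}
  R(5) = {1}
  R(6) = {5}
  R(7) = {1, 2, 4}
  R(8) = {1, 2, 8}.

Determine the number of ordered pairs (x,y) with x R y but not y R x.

Enumerating: (1,2), (1,4), (2,4), (2,6), (3,2), (3,4), (3,8), (4,5), (6,5), (7,1), (7,4), (8,1), (8,2).

13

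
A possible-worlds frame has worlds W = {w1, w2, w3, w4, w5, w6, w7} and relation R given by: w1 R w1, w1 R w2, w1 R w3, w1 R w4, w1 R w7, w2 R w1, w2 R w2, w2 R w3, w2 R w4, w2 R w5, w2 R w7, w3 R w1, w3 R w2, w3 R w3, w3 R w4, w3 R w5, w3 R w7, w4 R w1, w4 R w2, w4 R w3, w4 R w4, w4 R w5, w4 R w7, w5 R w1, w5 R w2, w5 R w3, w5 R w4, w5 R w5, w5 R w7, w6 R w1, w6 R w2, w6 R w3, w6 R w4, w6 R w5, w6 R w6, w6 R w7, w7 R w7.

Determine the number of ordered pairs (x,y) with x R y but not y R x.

12

Enumerating: (w1,w7), (w2,w7), (w3,w7), (w4,w7), (w5,w1), (w5,w7), (w6,w1), (w6,w2), (w6,w3), (w6,w4), (w6,w5), (w6,w7).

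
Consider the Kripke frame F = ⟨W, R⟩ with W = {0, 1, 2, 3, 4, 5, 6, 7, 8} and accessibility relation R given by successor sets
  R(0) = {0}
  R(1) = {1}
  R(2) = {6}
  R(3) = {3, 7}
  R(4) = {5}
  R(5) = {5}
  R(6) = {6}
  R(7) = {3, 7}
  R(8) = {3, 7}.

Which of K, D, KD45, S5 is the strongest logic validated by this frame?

Serial (axiom D): yes — every world has a successor (e.g. 0 R 0).
Euclidean (axiom 5): yes — any two successors of a common world are R-related.
Transitive (axiom 4): yes — every two-step R-path is closed by a direct edge.
Reflexive (axiom T): no — 2 is not related to itself.
So F validates K, D, KD45; S5 would additionally require R to be reflexive. The strongest is KD45.

KD45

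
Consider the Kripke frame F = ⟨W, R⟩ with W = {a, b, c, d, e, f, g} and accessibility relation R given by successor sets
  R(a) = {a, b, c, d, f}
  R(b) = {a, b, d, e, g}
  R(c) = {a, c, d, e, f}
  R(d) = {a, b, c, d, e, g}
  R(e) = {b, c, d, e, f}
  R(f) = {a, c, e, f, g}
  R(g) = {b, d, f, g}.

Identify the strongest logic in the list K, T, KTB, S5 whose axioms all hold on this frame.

KTB

Reflexive (axiom T): yes — every world is R-related to itself.
Symmetric (axiom B): yes — every pair in R has its reverse in R.
Euclidean (axiom 5): no — a R b and a R c, but not b R c.
So F validates K, T, KTB; S5 would additionally require R to be Euclidean. The strongest is KTB.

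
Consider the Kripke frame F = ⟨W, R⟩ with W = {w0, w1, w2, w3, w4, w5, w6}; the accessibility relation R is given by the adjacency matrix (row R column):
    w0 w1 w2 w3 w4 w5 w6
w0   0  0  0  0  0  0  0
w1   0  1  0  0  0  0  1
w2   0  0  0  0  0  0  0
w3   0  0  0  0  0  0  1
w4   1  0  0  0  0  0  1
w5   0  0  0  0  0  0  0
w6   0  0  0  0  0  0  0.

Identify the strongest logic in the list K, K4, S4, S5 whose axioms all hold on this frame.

Transitive (axiom 4): yes — every two-step R-path is closed by a direct edge.
Reflexive (axiom T): no — w0 is not related to itself.
Euclidean (axiom 5): no — w4 R w0 and w4 R w6, but not w0 R w6.
So F validates K, K4; S4 would additionally require R to be reflexive. The strongest is K4.

K4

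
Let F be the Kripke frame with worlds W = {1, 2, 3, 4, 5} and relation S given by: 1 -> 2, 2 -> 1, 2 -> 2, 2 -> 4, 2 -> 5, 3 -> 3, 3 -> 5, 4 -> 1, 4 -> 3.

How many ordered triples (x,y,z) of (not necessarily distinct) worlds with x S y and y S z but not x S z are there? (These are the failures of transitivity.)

6

Enumerating: (1,2,1), (1,2,4), (1,2,5), (2,4,3), (4,1,2), (4,3,5).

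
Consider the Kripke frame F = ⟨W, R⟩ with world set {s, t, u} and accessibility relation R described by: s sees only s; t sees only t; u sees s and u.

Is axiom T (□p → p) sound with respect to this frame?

Yes

By correspondence theory, T is valid on a frame iff R is reflexive.
Reflexive: yes — every world is R-related to itself.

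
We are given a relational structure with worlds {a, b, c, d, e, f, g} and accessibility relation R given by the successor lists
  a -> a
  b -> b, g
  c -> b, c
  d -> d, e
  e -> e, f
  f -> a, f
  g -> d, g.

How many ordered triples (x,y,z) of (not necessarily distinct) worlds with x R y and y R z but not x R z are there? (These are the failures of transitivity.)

5

Enumerating: (b,g,d), (c,b,g), (d,e,f), (e,f,a), (g,d,e).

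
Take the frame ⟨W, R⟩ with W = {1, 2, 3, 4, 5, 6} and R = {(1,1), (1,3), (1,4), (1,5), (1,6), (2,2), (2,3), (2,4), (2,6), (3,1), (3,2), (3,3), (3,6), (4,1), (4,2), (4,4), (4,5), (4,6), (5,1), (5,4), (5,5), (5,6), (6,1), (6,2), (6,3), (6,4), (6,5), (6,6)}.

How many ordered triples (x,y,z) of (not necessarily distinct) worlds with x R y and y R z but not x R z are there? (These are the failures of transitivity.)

Enumerating: (1,3,2), (1,4,2), (1,6,2), (2,3,1), (2,4,1), (2,4,5), (2,6,1), (2,6,5), (3,1,4), (3,1,5), (3,2,4), (3,6,4), … and 8 more.
Total: 20.

20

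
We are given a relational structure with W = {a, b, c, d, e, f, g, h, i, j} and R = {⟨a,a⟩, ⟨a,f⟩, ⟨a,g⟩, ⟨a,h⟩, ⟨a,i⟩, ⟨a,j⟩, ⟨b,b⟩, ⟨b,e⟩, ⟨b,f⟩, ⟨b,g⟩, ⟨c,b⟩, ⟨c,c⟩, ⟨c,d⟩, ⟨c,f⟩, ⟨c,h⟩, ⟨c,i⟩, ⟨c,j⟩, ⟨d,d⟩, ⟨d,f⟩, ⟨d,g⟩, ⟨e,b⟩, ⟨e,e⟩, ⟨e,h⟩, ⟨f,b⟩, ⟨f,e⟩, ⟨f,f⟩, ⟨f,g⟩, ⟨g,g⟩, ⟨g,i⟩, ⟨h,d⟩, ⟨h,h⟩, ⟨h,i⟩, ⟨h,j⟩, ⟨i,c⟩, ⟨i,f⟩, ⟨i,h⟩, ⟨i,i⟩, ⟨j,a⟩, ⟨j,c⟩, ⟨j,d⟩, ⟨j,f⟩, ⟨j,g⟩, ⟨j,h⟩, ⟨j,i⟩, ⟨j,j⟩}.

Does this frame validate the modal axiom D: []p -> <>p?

The schema D characterises exactly the serial frames.
Serial: yes — every world has a successor (e.g. a R a).

Yes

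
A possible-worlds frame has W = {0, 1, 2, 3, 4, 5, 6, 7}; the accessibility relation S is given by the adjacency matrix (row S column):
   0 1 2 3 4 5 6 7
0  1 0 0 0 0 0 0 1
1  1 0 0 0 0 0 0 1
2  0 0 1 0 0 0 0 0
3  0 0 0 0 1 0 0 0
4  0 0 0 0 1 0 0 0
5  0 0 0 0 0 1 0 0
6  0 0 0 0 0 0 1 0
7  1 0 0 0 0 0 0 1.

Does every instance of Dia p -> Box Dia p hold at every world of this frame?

Yes

The schema 5 characterises exactly the Euclidean frames.
Euclidean: yes — any two successors of a common world are S-related.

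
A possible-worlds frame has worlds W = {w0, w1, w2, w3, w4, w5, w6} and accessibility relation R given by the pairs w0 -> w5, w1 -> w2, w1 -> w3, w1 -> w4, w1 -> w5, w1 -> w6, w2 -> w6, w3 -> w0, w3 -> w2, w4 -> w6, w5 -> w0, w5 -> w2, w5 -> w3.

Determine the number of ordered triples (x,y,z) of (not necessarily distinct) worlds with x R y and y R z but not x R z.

9

Enumerating: (w0,w5,w0), (w0,w5,w2), (w0,w5,w3), (w1,w3,w0), (w1,w5,w0), (w3,w0,w5), (w3,w2,w6), (w5,w0,w5), (w5,w2,w6).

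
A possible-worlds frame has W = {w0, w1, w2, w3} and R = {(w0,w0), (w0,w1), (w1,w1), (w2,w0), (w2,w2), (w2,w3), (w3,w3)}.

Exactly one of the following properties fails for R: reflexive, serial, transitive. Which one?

transitive

Reflexive: yes — every world is R-related to itself.
Serial: yes — every world has a successor (e.g. w0 R w0).
Transitive: no — w2 R w0 and w0 R w1, but not w2 R w1.
Only transitive fails.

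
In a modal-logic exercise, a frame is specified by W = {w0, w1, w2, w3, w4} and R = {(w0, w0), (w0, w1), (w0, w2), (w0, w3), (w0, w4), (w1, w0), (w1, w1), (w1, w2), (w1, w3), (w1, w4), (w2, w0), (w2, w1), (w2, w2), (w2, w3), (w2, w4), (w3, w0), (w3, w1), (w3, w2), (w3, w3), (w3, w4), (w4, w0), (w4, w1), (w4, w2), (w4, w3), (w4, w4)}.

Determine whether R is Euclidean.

Yes

Euclidean: yes — any two successors of a common world are R-related.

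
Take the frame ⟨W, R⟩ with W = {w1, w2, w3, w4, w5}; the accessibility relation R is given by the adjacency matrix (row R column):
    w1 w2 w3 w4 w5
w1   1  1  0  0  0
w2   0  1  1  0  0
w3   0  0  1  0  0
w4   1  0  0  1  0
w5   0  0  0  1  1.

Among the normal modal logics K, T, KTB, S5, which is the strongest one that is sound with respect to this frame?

Reflexive (axiom T): yes — every world is R-related to itself.
Symmetric (axiom B): no — w1 R w2 but not w2 R w1.
Euclidean (axiom 5): no — w1 R w2 and w1 R w1, but not w2 R w1.
So F validates K, T; KTB would additionally require R to be symmetric. The strongest is T.

T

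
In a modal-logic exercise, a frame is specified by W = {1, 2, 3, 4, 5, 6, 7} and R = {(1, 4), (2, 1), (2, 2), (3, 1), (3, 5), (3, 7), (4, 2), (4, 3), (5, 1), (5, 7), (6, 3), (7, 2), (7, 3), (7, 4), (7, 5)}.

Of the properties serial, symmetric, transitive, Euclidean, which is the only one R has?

Serial: yes — every world has a successor (e.g. 1 R 4).
Symmetric: no — 1 R 4 but not 4 R 1.
Transitive: no — 1 R 4 and 4 R 2, but not 1 R 2.
Euclidean: no — 3 R 1 and 3 R 5, but not 1 R 5.
Only serial holds.

serial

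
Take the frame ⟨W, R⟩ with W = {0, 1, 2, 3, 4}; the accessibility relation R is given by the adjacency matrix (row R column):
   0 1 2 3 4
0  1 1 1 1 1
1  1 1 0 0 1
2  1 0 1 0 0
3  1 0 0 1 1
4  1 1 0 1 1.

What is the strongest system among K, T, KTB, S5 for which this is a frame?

Reflexive (axiom T): yes — every world is R-related to itself.
Symmetric (axiom B): yes — every pair in R has its reverse in R.
Euclidean (axiom 5): no — 0 R 1 and 0 R 2, but not 1 R 2.
So F validates K, T, KTB; S5 would additionally require R to be Euclidean. The strongest is KTB.

KTB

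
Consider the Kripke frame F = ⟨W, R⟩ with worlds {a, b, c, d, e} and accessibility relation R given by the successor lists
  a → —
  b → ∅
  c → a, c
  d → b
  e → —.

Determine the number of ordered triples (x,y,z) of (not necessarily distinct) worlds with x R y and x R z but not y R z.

3

Enumerating: (c,a,a), (c,a,c), (d,b,b).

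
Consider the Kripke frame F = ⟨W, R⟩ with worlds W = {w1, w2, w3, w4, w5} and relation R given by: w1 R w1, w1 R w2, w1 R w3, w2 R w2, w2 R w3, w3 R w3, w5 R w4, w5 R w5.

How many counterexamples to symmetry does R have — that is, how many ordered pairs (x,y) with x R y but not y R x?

4

Enumerating: (w1,w2), (w1,w3), (w2,w3), (w5,w4).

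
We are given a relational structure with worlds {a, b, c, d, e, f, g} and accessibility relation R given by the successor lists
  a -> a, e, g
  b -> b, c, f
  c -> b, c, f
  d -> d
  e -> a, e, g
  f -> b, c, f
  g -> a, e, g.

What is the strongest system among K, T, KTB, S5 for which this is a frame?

Reflexive (axiom T): yes — every world is R-related to itself.
Symmetric (axiom B): yes — every pair in R has its reverse in R.
Euclidean (axiom 5): yes — any two successors of a common world are R-related.
So F validates K, T, KTB, S5. The strongest is S5.

S5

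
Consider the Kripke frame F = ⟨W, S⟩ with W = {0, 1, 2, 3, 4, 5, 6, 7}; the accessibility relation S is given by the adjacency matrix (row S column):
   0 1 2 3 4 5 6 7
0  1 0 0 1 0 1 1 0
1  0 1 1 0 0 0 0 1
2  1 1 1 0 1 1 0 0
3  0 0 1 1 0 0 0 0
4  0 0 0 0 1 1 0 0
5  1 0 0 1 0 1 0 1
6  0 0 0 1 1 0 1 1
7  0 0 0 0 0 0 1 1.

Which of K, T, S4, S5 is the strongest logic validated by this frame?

Reflexive (axiom T): yes — every world is S-related to itself.
Transitive (axiom 4): no — 0 S 3 and 3 S 2, but not 0 S 2.
Euclidean (axiom 5): no — 0 S 3 and 0 S 5, but not 3 S 5.
So F validates K, T; S4 would additionally require S to be transitive. The strongest is T.

T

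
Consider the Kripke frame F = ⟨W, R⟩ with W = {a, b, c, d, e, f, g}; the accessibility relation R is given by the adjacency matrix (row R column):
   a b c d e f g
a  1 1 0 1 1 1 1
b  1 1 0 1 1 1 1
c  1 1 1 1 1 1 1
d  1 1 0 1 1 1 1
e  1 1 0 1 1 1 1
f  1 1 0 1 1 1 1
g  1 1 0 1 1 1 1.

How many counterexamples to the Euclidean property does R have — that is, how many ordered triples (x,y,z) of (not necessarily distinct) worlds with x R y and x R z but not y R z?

Enumerating: (c,a,c), (c,b,c), (c,d,c), (c,e,c), (c,f,c), (c,g,c).

6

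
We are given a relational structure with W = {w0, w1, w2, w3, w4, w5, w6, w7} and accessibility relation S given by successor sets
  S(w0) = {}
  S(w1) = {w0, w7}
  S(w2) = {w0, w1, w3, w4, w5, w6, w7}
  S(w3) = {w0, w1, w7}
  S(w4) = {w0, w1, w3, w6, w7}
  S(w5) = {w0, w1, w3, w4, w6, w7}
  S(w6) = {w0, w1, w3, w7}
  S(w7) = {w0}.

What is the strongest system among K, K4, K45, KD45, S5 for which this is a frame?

K4

Transitive (axiom 4): yes — every two-step S-path is closed by a direct edge.
Euclidean (axiom 5): no — w1 S w0 and w1 S w7, but not w0 S w7.
Serial (axiom D): no — w0 has no S-successor.
Reflexive (axiom T): no — w0 is not related to itself.
So F validates K, K4; K45 would additionally require S to be Euclidean. The strongest is K4.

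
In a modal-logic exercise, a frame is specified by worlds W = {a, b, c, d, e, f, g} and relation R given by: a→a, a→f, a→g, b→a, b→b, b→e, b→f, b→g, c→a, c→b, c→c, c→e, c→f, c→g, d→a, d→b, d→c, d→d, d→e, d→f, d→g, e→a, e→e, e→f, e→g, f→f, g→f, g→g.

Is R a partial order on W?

Reflexive: yes — every world is R-related to itself.
Transitive: yes — every two-step R-path is closed by a direct edge.
Antisymmetric: yes — no distinct pair is related both ways.
So R is a partial order.

Yes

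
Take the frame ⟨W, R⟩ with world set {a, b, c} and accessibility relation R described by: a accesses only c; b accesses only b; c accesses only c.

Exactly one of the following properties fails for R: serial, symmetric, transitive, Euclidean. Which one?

symmetric

Serial: yes — every world has a successor (e.g. a R c).
Symmetric: no — a R c but not c R a.
Transitive: yes — every two-step R-path is closed by a direct edge.
Euclidean: yes — any two successors of a common world are R-related.
Only symmetric fails.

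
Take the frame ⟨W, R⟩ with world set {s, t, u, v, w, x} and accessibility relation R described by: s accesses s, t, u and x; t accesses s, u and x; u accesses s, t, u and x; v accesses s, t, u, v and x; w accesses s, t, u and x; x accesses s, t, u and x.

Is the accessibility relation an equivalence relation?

No

Reflexive: no — t is not related to itself.
Symmetric: no — v R s but not s R v.
Transitive: no — t R s and s R t, but not t R t.
So R is not an equivalence relation.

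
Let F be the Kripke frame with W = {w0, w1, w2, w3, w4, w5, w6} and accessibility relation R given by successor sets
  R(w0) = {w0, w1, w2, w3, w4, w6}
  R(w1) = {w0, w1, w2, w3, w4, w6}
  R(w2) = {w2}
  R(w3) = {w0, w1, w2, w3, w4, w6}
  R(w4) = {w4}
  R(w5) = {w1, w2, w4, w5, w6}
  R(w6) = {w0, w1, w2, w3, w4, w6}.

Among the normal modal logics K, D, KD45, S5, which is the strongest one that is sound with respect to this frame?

Serial (axiom D): yes — every world has a successor (e.g. w0 R w0).
Euclidean (axiom 5): no — w0 R w2 and w0 R w1, but not w2 R w1.
Transitive (axiom 4): no — w5 R w1 and w1 R w0, but not w5 R w0.
Reflexive (axiom T): yes — every world is R-related to itself.
So F validates K, D; KD45 would additionally require R to be Euclidean and transitive. The strongest is D.

D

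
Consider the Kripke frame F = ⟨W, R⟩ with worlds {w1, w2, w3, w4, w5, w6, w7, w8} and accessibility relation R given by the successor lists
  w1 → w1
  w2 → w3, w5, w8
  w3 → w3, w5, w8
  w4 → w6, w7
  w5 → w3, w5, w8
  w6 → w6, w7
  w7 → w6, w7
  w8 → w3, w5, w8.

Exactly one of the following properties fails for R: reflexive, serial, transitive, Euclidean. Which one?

reflexive

Reflexive: no — w2 is not related to itself.
Serial: yes — every world has a successor (e.g. w1 R w1).
Transitive: yes — every two-step R-path is closed by a direct edge.
Euclidean: yes — any two successors of a common world are R-related.
Only reflexive fails.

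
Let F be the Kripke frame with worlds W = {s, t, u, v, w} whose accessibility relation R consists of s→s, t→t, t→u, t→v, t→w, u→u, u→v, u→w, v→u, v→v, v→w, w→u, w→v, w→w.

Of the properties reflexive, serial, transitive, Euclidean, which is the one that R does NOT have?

Euclidean

Reflexive: yes — every world is R-related to itself.
Serial: yes — every world has a successor (e.g. s R s).
Transitive: yes — every two-step R-path is closed by a direct edge.
Euclidean: no — t R u and t R t, but not u R t.
Only Euclidean fails.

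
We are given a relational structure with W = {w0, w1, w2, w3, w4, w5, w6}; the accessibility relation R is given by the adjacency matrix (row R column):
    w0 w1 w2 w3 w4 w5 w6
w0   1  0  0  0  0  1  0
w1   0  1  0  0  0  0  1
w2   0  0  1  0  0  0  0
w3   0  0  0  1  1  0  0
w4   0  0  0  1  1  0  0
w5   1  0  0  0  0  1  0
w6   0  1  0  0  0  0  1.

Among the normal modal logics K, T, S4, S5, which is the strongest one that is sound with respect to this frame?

S5

Reflexive (axiom T): yes — every world is R-related to itself.
Transitive (axiom 4): yes — every two-step R-path is closed by a direct edge.
Euclidean (axiom 5): yes — any two successors of a common world are R-related.
So F validates K, T, S4, S5. The strongest is S5.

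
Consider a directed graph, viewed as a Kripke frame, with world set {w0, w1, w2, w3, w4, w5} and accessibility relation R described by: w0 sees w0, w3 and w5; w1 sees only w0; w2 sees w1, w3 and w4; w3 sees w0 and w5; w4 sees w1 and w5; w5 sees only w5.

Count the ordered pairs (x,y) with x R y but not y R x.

8

Enumerating: (w0,w5), (w1,w0), (w2,w1), (w2,w3), (w2,w4), (w3,w5), (w4,w1), (w4,w5).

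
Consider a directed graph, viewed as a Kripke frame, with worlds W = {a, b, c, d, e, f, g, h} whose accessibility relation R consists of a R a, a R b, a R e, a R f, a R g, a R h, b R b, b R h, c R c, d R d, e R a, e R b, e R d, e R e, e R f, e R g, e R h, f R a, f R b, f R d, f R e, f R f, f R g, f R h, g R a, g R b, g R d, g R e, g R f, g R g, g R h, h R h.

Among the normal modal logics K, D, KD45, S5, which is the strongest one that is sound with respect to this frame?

Serial (axiom D): yes — every world has a successor (e.g. a R a).
Euclidean (axiom 5): no — a R b and a R e, but not b R e.
Transitive (axiom 4): no — a R e and e R d, but not a R d.
Reflexive (axiom T): yes — every world is R-related to itself.
So F validates K, D; KD45 would additionally require R to be Euclidean and transitive. The strongest is D.

D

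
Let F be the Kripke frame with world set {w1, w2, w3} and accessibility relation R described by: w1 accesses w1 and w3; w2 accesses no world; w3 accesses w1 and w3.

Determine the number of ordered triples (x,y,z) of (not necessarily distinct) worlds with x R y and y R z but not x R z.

0

R is transitive; there are no such tuples.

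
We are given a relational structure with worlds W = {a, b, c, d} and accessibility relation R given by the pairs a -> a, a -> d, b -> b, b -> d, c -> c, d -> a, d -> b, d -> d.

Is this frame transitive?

No

Transitive: no — a R d and d R b, but not a R b.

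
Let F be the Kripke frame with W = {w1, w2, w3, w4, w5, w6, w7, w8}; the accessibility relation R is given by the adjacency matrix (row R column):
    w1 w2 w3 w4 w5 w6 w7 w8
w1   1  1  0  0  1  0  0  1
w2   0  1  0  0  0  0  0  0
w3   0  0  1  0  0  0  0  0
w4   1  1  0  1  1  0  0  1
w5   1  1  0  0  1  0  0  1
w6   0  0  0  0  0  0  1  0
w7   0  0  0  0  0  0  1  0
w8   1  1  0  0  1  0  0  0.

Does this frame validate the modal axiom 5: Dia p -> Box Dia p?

No

Axiom 5 corresponds to the accessibility relation being Euclidean.
Euclidean: no — w1 R w2 and w1 R w5, but not w2 R w5.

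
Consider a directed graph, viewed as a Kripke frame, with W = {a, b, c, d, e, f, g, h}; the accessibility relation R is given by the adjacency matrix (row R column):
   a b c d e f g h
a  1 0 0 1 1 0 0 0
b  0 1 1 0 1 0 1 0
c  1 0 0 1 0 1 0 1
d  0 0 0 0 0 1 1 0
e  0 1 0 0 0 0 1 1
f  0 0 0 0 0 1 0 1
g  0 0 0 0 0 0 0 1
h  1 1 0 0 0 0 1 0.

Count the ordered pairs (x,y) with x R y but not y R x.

Enumerating: (a,d), (a,e), (b,c), (b,g), (c,a), (c,d), (c,f), (c,h), (d,f), (d,g), (e,g), (e,h), (f,h), (h,a), (h,b).

15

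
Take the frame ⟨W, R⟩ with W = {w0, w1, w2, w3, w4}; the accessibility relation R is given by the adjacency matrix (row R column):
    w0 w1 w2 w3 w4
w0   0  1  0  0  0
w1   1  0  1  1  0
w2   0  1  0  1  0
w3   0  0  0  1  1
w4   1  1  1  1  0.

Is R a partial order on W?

No

Reflexive: no — w0 is not related to itself.
Transitive: no — w0 R w1 and w1 R w2, but not w0 R w2.
Antisymmetric: no — w0 R w1 and w1 R w0 with w0 ≠ w1.
So R is not a partial order.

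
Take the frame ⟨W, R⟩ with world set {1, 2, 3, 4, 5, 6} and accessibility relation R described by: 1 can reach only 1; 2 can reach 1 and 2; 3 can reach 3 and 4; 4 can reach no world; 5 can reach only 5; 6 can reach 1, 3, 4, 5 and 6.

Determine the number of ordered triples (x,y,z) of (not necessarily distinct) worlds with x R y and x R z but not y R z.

19

Enumerating: (2,1,2), (3,4,3), (3,4,4), (6,1,3), (6,1,4), (6,1,5), (6,1,6), (6,3,1), (6,3,5), (6,3,6), (6,4,1), (6,4,3), … and 7 more.
Total: 19.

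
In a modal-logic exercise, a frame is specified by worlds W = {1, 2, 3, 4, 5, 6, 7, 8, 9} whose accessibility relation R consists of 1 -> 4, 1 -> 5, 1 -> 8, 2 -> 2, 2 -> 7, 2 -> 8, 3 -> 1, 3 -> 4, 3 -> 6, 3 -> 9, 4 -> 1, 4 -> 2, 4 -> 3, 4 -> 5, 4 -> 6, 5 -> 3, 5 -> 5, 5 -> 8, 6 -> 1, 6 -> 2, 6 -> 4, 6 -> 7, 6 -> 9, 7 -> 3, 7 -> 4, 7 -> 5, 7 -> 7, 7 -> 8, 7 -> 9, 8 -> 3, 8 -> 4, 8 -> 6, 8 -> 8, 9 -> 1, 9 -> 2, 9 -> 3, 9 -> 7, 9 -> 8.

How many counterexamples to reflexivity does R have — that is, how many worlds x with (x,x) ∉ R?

5

Enumerating: 1, 3, 4, 6, 9.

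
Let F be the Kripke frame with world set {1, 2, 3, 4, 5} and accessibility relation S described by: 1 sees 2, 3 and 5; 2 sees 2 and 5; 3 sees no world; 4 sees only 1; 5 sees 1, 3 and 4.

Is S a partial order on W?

No

Reflexive: no — 1 is not related to itself.
Transitive: no — 1 S 5 and 5 S 4, but not 1 S 4.
Antisymmetric: no — 1 S 5 and 5 S 1 with 1 ≠ 5.
So S is not a partial order.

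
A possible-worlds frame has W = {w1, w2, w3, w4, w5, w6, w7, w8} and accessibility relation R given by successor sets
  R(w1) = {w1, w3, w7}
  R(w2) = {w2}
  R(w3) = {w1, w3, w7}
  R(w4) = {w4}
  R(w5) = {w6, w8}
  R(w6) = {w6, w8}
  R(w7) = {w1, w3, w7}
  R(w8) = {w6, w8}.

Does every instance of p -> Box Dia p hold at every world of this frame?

No

Axiom B corresponds to the accessibility relation being symmetric.
Symmetric: no — w5 R w6 but not w6 R w5.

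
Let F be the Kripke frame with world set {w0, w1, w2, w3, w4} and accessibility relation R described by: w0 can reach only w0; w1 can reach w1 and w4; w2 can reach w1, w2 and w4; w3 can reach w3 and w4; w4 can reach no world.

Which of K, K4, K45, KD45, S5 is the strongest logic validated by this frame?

K4

Transitive (axiom 4): yes — every two-step R-path is closed by a direct edge.
Euclidean (axiom 5): no — w2 R w4 and w2 R w1, but not w4 R w1.
Serial (axiom D): no — w4 has no R-successor.
Reflexive (axiom T): no — w4 is not related to itself.
So F validates K, K4; K45 would additionally require R to be Euclidean. The strongest is K4.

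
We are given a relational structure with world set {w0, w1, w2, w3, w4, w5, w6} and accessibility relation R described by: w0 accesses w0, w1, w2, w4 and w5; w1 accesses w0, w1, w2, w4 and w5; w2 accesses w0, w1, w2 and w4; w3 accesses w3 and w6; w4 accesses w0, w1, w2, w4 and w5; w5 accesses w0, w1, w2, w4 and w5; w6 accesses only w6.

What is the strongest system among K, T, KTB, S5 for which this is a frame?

Reflexive (axiom T): yes — every world is R-related to itself.
Symmetric (axiom B): no — w3 R w6 but not w6 R w3.
Euclidean (axiom 5): no — w0 R w2 and w0 R w5, but not w2 R w5.
So F validates K, T; KTB would additionally require R to be symmetric. The strongest is T.

T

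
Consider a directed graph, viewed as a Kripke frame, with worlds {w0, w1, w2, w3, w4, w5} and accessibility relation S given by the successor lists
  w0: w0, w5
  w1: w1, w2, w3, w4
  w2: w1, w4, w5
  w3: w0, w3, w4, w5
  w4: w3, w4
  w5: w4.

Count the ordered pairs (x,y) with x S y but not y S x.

8

Enumerating: (w0,w5), (w1,w3), (w1,w4), (w2,w4), (w2,w5), (w3,w0), (w3,w5), (w5,w4).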